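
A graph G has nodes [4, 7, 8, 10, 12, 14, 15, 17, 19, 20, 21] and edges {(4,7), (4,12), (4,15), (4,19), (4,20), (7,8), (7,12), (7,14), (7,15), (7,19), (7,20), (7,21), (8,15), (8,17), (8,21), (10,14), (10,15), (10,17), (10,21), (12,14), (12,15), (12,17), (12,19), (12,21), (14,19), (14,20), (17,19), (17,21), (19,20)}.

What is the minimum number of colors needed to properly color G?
Clique number ω(G) = 4 (lower bound: χ ≥ ω).
The clique on [4, 7, 12, 19] has size 4, forcing χ ≥ 4, and the coloring below uses 4 colors, so χ(G) = 4.
A valid 4-coloring: color 1: [7, 17]; color 2: [8, 10, 12, 20]; color 3: [15, 19, 21]; color 4: [4, 14].

χ(G) = 4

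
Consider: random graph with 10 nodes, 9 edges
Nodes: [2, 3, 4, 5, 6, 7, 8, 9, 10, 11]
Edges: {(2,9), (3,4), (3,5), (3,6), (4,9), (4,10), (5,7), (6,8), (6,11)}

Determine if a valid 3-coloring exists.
Yes, G is 3-colorable

A valid 3-coloring: color 1: [3, 7, 8, 9, 10, 11]; color 2: [2, 4, 5, 6].
(χ(G) = 2 ≤ 3.)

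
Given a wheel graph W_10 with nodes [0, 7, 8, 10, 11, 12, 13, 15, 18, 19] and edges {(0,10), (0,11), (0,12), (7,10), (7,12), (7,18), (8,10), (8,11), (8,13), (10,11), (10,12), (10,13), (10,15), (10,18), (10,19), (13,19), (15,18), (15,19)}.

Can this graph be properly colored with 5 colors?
Yes, G is 5-colorable

A valid 5-coloring: color 1: [10]; color 2: [0, 7, 8, 15]; color 3: [11, 12, 18, 19]; color 4: [13].
(χ(G) = 4 ≤ 5.)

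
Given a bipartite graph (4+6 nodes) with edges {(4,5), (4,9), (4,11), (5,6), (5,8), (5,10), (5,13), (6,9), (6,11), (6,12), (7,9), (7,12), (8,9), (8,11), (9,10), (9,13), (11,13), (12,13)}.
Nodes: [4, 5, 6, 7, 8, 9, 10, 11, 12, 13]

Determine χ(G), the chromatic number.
Clique number ω(G) = 2 (lower bound: χ ≥ ω).
The graph is bipartite (no odd cycle), so 2 colors suffice: χ(G) = 2.
A valid 2-coloring: color 1: [5, 9, 11, 12]; color 2: [4, 6, 7, 8, 10, 13].

χ(G) = 2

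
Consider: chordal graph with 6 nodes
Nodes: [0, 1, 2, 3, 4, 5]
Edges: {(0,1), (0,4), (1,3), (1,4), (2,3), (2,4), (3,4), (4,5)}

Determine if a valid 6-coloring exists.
Yes, G is 6-colorable

A valid 6-coloring: color 1: [4]; color 2: [0, 3, 5]; color 3: [1, 2].
(χ(G) = 3 ≤ 6.)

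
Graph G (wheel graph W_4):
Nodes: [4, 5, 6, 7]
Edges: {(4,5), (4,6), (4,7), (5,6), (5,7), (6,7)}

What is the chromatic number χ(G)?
Clique number ω(G) = 4 (lower bound: χ ≥ ω).
The clique on [4, 5, 6, 7] has size 4, forcing χ ≥ 4, and the coloring below uses 4 colors, so χ(G) = 4.
A valid 4-coloring: color 1: [6]; color 2: [7]; color 3: [5]; color 4: [4].

χ(G) = 4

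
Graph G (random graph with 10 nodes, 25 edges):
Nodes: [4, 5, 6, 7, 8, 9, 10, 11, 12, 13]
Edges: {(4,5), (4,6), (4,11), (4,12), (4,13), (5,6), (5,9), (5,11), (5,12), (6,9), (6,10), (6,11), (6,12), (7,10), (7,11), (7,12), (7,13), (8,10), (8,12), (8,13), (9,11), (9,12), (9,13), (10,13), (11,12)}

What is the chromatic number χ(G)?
χ(G) = 5

Clique number ω(G) = 5 (lower bound: χ ≥ ω).
The clique on [5, 6, 9, 11, 12] has size 5, forcing χ ≥ 5, and the coloring below uses 5 colors, so χ(G) = 5.
A valid 5-coloring: color 1: [12, 13]; color 2: [6, 7, 8]; color 3: [10, 11]; color 4: [4, 9]; color 5: [5].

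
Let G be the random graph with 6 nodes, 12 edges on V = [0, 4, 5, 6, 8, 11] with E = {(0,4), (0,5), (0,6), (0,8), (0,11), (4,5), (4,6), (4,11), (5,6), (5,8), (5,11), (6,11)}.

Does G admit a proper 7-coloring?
Yes, G is 7-colorable

A valid 7-coloring: color 1: [0]; color 2: [5]; color 3: [6, 8]; color 4: [11]; color 5: [4].
(χ(G) = 5 ≤ 7.)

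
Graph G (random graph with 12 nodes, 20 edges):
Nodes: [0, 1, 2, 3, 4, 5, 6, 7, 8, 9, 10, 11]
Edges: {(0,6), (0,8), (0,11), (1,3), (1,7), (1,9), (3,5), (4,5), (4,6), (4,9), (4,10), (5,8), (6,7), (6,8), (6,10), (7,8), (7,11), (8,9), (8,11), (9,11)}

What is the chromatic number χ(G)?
χ(G) = 3

Clique number ω(G) = 3 (lower bound: χ ≥ ω).
The clique on [4, 6, 10] has size 3, forcing χ ≥ 3, and the coloring below uses 3 colors, so χ(G) = 3.
A valid 3-coloring: color 1: [1, 2, 4, 8]; color 2: [5, 6, 11]; color 3: [0, 3, 7, 9, 10].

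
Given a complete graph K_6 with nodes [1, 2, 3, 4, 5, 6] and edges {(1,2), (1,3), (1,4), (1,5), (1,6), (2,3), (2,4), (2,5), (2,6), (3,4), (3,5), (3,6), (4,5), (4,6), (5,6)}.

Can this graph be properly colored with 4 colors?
No, G is not 4-colorable

The clique on vertices [1, 2, 3, 4, 5, 6] has size 6 > 4, so it alone needs 6 colors.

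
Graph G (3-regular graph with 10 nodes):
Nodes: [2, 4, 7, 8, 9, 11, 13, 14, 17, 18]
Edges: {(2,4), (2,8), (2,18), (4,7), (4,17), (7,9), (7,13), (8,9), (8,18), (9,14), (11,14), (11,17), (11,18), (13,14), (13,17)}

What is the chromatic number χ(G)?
χ(G) = 3

Clique number ω(G) = 3 (lower bound: χ ≥ ω).
The clique on [2, 8, 18] has size 3, forcing χ ≥ 3, and the coloring below uses 3 colors, so χ(G) = 3.
A valid 3-coloring: color 1: [2, 7, 14, 17]; color 2: [4, 9, 13, 18]; color 3: [8, 11].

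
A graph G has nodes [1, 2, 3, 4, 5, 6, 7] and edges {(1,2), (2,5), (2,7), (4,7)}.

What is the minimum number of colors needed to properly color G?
Clique number ω(G) = 2 (lower bound: χ ≥ ω).
The graph is bipartite (no odd cycle), so 2 colors suffice: χ(G) = 2.
A valid 2-coloring: color 1: [2, 3, 4, 6]; color 2: [1, 5, 7].

χ(G) = 2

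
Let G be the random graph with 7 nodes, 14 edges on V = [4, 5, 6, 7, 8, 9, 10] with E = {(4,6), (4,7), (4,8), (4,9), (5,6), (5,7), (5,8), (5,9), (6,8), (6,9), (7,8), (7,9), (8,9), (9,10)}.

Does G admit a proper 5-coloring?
Yes, G is 5-colorable

A valid 5-coloring: color 1: [9]; color 2: [8, 10]; color 3: [4, 5]; color 4: [6, 7].
(χ(G) = 4 ≤ 5.)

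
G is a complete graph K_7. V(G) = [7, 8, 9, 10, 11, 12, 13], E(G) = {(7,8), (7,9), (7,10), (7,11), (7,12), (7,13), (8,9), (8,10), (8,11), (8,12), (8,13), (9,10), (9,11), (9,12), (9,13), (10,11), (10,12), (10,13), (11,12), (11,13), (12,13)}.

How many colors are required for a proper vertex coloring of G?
Clique number ω(G) = 7 (lower bound: χ ≥ ω).
The clique on [7, 8, 9, 10, 11, 12, 13] has size 7, forcing χ ≥ 7, and the coloring below uses 7 colors, so χ(G) = 7.
A valid 7-coloring: color 1: [13]; color 2: [7]; color 3: [12]; color 4: [11]; color 5: [10]; color 6: [8]; color 7: [9].

χ(G) = 7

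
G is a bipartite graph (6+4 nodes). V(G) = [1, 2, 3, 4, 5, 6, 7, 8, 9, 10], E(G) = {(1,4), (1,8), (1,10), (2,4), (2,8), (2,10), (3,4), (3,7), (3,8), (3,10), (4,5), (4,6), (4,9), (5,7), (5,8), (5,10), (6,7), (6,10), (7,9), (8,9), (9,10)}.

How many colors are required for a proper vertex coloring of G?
Clique number ω(G) = 2 (lower bound: χ ≥ ω).
The graph is bipartite (no odd cycle), so 2 colors suffice: χ(G) = 2.
A valid 2-coloring: color 1: [4, 7, 8, 10]; color 2: [1, 2, 3, 5, 6, 9].

χ(G) = 2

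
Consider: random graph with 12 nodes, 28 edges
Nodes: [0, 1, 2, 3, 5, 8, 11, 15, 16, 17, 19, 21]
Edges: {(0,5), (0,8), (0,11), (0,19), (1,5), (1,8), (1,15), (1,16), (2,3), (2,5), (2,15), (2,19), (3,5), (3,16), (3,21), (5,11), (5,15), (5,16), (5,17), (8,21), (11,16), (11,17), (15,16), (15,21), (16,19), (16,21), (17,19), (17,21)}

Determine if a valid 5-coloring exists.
Yes, G is 5-colorable

A valid 5-coloring: color 1: [5, 19, 21]; color 2: [0, 2, 16, 17]; color 3: [3, 8, 11, 15]; color 4: [1].
(χ(G) = 4 ≤ 5.)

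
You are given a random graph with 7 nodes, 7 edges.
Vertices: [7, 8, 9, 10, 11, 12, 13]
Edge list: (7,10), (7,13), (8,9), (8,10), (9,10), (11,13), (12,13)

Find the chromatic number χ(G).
χ(G) = 3

Clique number ω(G) = 3 (lower bound: χ ≥ ω).
The clique on [8, 9, 10] has size 3, forcing χ ≥ 3, and the coloring below uses 3 colors, so χ(G) = 3.
A valid 3-coloring: color 1: [10, 13]; color 2: [7, 8, 11, 12]; color 3: [9].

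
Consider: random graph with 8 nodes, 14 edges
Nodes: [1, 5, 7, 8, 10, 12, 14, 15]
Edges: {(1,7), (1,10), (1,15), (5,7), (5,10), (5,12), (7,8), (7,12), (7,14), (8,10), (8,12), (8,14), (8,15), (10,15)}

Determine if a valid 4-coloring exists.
Yes, G is 4-colorable

A valid 4-coloring: color 1: [1, 5, 8]; color 2: [7, 10]; color 3: [12, 14, 15].
(χ(G) = 3 ≤ 4.)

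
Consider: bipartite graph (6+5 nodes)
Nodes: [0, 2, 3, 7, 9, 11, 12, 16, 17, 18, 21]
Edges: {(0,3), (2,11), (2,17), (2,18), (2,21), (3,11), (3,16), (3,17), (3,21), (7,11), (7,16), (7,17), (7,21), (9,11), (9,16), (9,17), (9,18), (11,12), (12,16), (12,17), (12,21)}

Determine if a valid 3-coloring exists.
A valid 3-coloring: color 1: [0, 11, 16, 17, 18, 21]; color 2: [2, 3, 7, 9, 12].
(χ(G) = 2 ≤ 3.)

Yes, G is 3-colorable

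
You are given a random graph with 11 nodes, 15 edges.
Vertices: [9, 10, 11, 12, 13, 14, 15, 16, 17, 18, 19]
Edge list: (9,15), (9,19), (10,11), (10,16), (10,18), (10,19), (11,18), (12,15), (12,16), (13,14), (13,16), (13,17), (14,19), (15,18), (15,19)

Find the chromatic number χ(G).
χ(G) = 3

Clique number ω(G) = 3 (lower bound: χ ≥ ω).
The clique on [9, 15, 19] has size 3, forcing χ ≥ 3, and the coloring below uses 3 colors, so χ(G) = 3.
A valid 3-coloring: color 1: [10, 13, 15]; color 2: [16, 17, 18, 19]; color 3: [9, 11, 12, 14].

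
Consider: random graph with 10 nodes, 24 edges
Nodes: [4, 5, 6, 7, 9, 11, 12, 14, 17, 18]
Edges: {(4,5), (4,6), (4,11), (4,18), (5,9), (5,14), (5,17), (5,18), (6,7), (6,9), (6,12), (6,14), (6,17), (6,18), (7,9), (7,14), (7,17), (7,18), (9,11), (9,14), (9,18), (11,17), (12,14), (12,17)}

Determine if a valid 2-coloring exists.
No, G is not 2-colorable

The clique on vertices [6, 7, 9, 18] has size 4 > 2, so it alone needs 4 colors.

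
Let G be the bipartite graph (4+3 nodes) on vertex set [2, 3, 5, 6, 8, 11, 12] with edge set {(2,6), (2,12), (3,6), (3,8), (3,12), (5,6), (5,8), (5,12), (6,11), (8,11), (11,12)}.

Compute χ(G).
χ(G) = 2

Clique number ω(G) = 2 (lower bound: χ ≥ ω).
The graph is bipartite (no odd cycle), so 2 colors suffice: χ(G) = 2.
A valid 2-coloring: color 1: [6, 8, 12]; color 2: [2, 3, 5, 11].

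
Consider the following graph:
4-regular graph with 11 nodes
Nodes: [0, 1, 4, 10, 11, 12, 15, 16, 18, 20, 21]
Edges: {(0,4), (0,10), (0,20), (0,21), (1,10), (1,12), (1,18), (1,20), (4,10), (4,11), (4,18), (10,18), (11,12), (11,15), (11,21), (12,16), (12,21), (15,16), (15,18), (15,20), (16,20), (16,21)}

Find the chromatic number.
Clique number ω(G) = 3 (lower bound: χ ≥ ω).
The clique on [0, 4, 10] has size 3, forcing χ ≥ 3, and the coloring below uses 3 colors, so χ(G) = 3.
A valid 3-coloring: color 1: [10, 12, 20]; color 2: [1, 4, 15, 21]; color 3: [0, 11, 16, 18].

χ(G) = 3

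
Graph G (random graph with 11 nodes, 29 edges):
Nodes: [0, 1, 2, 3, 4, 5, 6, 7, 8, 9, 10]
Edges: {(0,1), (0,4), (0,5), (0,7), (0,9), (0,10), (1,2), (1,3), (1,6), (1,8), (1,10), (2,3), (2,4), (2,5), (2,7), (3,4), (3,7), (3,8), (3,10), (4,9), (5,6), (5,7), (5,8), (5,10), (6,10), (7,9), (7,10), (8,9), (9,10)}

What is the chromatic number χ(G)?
Clique number ω(G) = 4 (lower bound: χ ≥ ω).
The clique on [0, 7, 9, 10] has size 4, forcing χ ≥ 4, and the coloring below uses 4 colors, so χ(G) = 4.
A valid 4-coloring: color 1: [2, 8, 10]; color 2: [1, 5, 9]; color 3: [0, 3, 6]; color 4: [4, 7].

χ(G) = 4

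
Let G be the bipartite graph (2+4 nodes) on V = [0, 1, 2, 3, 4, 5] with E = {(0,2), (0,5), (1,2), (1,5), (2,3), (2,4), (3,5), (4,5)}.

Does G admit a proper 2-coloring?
Yes, G is 2-colorable

A valid 2-coloring: color 1: [2, 5]; color 2: [0, 1, 3, 4].
(χ(G) = 2 ≤ 2.)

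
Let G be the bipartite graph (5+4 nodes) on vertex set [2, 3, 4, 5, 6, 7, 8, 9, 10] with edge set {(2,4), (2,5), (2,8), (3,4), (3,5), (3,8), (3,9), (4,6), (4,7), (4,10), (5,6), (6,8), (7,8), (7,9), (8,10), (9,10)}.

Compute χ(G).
Clique number ω(G) = 2 (lower bound: χ ≥ ω).
The graph is bipartite (no odd cycle), so 2 colors suffice: χ(G) = 2.
A valid 2-coloring: color 1: [4, 5, 8, 9]; color 2: [2, 3, 6, 7, 10].

χ(G) = 2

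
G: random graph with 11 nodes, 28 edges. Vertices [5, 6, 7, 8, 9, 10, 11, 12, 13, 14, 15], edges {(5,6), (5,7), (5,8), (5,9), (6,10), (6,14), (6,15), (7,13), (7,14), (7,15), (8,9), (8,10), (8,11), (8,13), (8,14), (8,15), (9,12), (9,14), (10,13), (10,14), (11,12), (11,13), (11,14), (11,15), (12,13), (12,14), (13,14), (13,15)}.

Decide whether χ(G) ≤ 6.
A valid 6-coloring: color 1: [5, 14, 15]; color 2: [6, 7, 8, 12]; color 3: [9, 13]; color 4: [10, 11].
(χ(G) = 4 ≤ 6.)

Yes, G is 6-colorable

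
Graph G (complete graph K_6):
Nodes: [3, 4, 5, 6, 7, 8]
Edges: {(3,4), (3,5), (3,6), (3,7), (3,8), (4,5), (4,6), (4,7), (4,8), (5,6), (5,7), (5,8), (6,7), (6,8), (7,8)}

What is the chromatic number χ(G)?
Clique number ω(G) = 6 (lower bound: χ ≥ ω).
The clique on [3, 4, 5, 6, 7, 8] has size 6, forcing χ ≥ 6, and the coloring below uses 6 colors, so χ(G) = 6.
A valid 6-coloring: color 1: [3]; color 2: [4]; color 3: [6]; color 4: [7]; color 5: [5]; color 6: [8].

χ(G) = 6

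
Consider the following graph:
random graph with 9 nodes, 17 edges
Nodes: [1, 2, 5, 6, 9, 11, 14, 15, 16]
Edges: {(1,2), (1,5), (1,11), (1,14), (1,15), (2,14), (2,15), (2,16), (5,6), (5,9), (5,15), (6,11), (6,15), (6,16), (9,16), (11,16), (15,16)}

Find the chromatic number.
χ(G) = 4

Clique number ω(G) = 3 (lower bound: χ ≥ ω).
Odd cycle [2, 1, 5, 6, 16] needs 3 colors (χ ≥ 3).
Vertex 15 is adjacent to every vertex of [1, 2, 5, 6, 16], which already need 3 colors among themselves, so 15 needs a new color (χ ≥ 4).
The coloring below uses 4 colors, so χ(G) = 4.
A valid 4-coloring: color 1: [1, 16]; color 2: [9, 11, 14, 15]; color 3: [2, 6]; color 4: [5].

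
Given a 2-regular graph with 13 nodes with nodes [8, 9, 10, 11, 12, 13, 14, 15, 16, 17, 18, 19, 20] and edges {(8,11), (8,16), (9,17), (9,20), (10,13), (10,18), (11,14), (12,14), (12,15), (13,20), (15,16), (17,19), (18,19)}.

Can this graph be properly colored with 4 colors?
Yes, G is 4-colorable

A valid 4-coloring: color 1: [8, 10, 14, 15, 17, 20]; color 2: [9, 11, 12, 13, 16, 18]; color 3: [19].
(χ(G) = 3 ≤ 4.)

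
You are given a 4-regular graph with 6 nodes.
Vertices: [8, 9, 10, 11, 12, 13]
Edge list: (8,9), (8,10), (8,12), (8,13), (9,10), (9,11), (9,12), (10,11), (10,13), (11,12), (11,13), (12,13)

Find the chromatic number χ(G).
Clique number ω(G) = 3 (lower bound: χ ≥ ω).
The clique on [8, 9, 10] has size 3, forcing χ ≥ 3, and the coloring below uses 3 colors, so χ(G) = 3.
A valid 3-coloring: color 1: [10, 12]; color 2: [9, 13]; color 3: [8, 11].

χ(G) = 3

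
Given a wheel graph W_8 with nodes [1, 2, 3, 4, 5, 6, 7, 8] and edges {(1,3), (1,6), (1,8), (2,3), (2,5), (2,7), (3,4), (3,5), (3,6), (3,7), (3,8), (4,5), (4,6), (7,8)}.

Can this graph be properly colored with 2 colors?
No, G is not 2-colorable

The clique on vertices [1, 3, 8] has size 3 > 2, so it alone needs 3 colors.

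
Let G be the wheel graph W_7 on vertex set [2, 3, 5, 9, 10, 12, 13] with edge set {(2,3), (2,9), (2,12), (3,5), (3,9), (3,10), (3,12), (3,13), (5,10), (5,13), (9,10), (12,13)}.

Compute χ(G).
χ(G) = 3

Clique number ω(G) = 3 (lower bound: χ ≥ ω).
The clique on [3, 12, 13] has size 3, forcing χ ≥ 3, and the coloring below uses 3 colors, so χ(G) = 3.
A valid 3-coloring: color 1: [3]; color 2: [2, 10, 13]; color 3: [5, 9, 12].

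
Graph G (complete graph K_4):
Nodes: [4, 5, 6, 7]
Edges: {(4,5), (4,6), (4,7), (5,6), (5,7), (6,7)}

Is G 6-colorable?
A valid 6-coloring: color 1: [7]; color 2: [5]; color 3: [6]; color 4: [4].
(χ(G) = 4 ≤ 6.)

Yes, G is 6-colorable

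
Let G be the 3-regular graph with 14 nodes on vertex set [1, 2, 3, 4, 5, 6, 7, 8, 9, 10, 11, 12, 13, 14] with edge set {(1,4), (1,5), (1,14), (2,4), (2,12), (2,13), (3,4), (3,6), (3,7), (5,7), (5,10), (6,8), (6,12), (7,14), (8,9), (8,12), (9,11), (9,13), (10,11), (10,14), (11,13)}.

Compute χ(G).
Clique number ω(G) = 3 (lower bound: χ ≥ ω).
The clique on [6, 8, 12] has size 3, forcing χ ≥ 3, and the coloring below uses 3 colors, so χ(G) = 3.
A valid 3-coloring: color 1: [4, 5, 6, 13, 14]; color 2: [1, 2, 3, 8, 11]; color 3: [7, 9, 10, 12].

χ(G) = 3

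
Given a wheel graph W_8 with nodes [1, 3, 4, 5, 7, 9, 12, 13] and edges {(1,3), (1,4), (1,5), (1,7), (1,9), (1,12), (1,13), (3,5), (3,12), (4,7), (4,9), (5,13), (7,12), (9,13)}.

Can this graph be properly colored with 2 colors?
The clique on vertices [1, 3, 12] has size 3 > 2, so it alone needs 3 colors.

No, G is not 2-colorable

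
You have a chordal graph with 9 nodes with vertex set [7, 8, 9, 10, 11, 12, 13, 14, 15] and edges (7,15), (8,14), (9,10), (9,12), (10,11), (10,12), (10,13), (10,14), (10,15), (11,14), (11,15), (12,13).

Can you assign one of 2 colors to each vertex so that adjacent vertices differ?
The clique on vertices [9, 10, 12] has size 3 > 2, so it alone needs 3 colors.

No, G is not 2-colorable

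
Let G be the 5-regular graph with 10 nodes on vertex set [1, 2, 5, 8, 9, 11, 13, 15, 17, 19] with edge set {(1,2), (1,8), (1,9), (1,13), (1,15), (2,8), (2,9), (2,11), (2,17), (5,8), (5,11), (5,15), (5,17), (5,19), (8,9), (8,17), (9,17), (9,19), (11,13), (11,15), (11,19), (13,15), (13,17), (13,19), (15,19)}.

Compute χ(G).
Clique number ω(G) = 4 (lower bound: χ ≥ ω).
The clique on [1, 2, 8, 9] has size 4, forcing χ ≥ 4, and the coloring below uses 4 colors, so χ(G) = 4.
A valid 4-coloring: color 1: [2, 5, 13]; color 2: [9, 11]; color 3: [1, 17, 19]; color 4: [8, 15].

χ(G) = 4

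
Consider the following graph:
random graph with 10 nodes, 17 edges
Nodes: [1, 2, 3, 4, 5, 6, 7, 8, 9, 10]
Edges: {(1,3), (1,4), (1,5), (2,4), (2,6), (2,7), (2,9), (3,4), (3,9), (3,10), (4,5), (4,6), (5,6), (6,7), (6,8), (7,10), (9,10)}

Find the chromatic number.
χ(G) = 3

Clique number ω(G) = 3 (lower bound: χ ≥ ω).
The clique on [1, 3, 4] has size 3, forcing χ ≥ 3, and the coloring below uses 3 colors, so χ(G) = 3.
A valid 3-coloring: color 1: [4, 7, 8, 9]; color 2: [1, 6, 10]; color 3: [2, 3, 5].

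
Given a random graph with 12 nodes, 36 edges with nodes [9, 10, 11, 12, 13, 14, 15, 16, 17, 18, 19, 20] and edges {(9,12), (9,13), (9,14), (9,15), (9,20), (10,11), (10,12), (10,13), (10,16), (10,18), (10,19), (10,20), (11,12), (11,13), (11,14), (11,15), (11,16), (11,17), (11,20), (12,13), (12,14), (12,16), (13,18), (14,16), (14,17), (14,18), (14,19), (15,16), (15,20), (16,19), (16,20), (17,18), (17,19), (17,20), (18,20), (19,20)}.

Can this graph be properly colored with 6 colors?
A valid 6-coloring: color 1: [9, 11, 18, 19]; color 2: [12, 20]; color 3: [13, 16, 17]; color 4: [10, 14, 15].
(χ(G) = 4 ≤ 6.)

Yes, G is 6-colorable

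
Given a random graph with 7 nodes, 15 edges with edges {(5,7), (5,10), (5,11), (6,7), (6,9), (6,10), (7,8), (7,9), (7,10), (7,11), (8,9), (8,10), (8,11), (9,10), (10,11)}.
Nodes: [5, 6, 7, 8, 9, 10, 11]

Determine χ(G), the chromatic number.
χ(G) = 4

Clique number ω(G) = 4 (lower bound: χ ≥ ω).
The clique on [7, 8, 9, 10] has size 4, forcing χ ≥ 4, and the coloring below uses 4 colors, so χ(G) = 4.
A valid 4-coloring: color 1: [7]; color 2: [10]; color 3: [9, 11]; color 4: [5, 6, 8].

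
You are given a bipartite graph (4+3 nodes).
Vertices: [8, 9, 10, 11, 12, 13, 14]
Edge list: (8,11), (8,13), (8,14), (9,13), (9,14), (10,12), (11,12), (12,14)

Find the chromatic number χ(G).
Clique number ω(G) = 2 (lower bound: χ ≥ ω).
The graph is bipartite (no odd cycle), so 2 colors suffice: χ(G) = 2.
A valid 2-coloring: color 1: [10, 11, 13, 14]; color 2: [8, 9, 12].

χ(G) = 2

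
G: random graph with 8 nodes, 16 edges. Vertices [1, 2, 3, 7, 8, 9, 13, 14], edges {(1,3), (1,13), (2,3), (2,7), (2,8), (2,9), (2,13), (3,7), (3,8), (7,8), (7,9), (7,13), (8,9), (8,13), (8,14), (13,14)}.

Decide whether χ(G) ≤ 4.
A valid 4-coloring: color 1: [1, 8]; color 2: [7, 14]; color 3: [2]; color 4: [3, 9, 13].
(χ(G) = 4 ≤ 4.)

Yes, G is 4-colorable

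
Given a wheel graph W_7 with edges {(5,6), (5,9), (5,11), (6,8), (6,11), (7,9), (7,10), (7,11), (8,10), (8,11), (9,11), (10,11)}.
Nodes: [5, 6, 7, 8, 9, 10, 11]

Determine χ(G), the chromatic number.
χ(G) = 3

Clique number ω(G) = 3 (lower bound: χ ≥ ω).
The clique on [8, 10, 11] has size 3, forcing χ ≥ 3, and the coloring below uses 3 colors, so χ(G) = 3.
A valid 3-coloring: color 1: [11]; color 2: [5, 7, 8]; color 3: [6, 9, 10].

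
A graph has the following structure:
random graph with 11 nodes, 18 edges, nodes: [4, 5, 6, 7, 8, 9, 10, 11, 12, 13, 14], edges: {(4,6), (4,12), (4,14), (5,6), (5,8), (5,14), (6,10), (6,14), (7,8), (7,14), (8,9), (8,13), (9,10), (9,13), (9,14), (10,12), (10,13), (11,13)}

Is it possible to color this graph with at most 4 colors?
Yes, G is 4-colorable

A valid 4-coloring: color 1: [8, 10, 11, 14]; color 2: [6, 7, 9, 12]; color 3: [4, 5, 13].
(χ(G) = 3 ≤ 4.)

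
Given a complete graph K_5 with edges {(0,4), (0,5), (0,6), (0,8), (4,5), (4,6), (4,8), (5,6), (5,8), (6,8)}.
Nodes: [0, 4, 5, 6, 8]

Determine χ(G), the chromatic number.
Clique number ω(G) = 5 (lower bound: χ ≥ ω).
The clique on [0, 4, 5, 6, 8] has size 5, forcing χ ≥ 5, and the coloring below uses 5 colors, so χ(G) = 5.
A valid 5-coloring: color 1: [0]; color 2: [4]; color 3: [5]; color 4: [8]; color 5: [6].

χ(G) = 5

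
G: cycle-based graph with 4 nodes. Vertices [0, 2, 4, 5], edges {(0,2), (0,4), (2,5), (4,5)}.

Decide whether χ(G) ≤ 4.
Yes, G is 4-colorable

A valid 4-coloring: color 1: [0, 5]; color 2: [2, 4].
(χ(G) = 2 ≤ 4.)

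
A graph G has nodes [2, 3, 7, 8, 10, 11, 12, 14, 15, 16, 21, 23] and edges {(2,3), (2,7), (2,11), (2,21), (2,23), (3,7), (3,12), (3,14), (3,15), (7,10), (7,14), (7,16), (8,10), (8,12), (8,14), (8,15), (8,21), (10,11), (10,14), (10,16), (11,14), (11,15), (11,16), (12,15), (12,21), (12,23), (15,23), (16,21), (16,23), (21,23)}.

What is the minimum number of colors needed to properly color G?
Clique number ω(G) = 3 (lower bound: χ ≥ ω).
Suppose a proper 3-coloring c exists. The clique [2, 3, 7] takes 3 distinct colors; by symmetry let c(2) = 1, c(3) = 2, c(7) = 3.
- Vertex 14: neighbors [3, 7] already have colors [2, 3] ⇒ c(14) = 1.
- Vertex 10: neighbors [14, 7] already have colors [1, 3] ⇒ c(10) = 2.
- Vertex 8: neighbors [14, 10] already have colors [1, 2] ⇒ c(8) = 3.
- Vertex 12: neighbors [3, 8] already have colors [2, 3] ⇒ c(12) = 1.
- Vertex 15: neighbors [12, 3, 8] already have colors [1, 2, 3] — all 3 colors blocked. Contradiction.
The forced assignments end in a contradiction, so G has no proper 3-coloring (χ ≥ 4).
The coloring below uses 4 colors, so χ(G) = 4.
A valid 4-coloring: color 1: [3, 10, 21]; color 2: [7, 8, 11, 23]; color 3: [2, 12, 14, 16]; color 4: [15].

χ(G) = 4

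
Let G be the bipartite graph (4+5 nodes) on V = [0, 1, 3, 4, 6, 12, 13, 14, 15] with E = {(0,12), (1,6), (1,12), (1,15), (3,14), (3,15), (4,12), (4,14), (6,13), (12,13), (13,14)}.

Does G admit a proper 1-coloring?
No, G is not 1-colorable

Edge (3,14) forces its endpoints to differ, so 1 color is not enough.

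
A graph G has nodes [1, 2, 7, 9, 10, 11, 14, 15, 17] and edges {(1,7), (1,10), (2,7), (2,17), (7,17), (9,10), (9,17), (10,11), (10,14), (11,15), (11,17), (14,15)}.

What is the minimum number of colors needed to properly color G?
χ(G) = 3

Clique number ω(G) = 3 (lower bound: χ ≥ ω).
The clique on [2, 7, 17] has size 3, forcing χ ≥ 3, and the coloring below uses 3 colors, so χ(G) = 3.
A valid 3-coloring: color 1: [10, 15, 17]; color 2: [7, 9, 11, 14]; color 3: [1, 2].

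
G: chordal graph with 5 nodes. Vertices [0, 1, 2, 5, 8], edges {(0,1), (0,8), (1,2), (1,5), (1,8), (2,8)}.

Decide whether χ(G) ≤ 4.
A valid 4-coloring: color 1: [1]; color 2: [5, 8]; color 3: [0, 2].
(χ(G) = 3 ≤ 4.)

Yes, G is 4-colorable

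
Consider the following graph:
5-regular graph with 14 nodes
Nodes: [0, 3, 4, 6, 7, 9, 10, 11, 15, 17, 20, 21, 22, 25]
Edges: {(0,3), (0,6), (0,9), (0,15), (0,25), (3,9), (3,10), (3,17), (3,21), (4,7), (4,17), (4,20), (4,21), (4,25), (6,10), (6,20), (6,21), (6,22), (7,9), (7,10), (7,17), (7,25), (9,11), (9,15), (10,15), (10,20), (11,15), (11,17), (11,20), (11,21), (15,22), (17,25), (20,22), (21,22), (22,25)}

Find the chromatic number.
χ(G) = 4

Clique number ω(G) = 4 (lower bound: χ ≥ ω).
The clique on [4, 7, 17, 25] has size 4, forcing χ ≥ 4, and the coloring below uses 4 colors, so χ(G) = 4.
A valid 4-coloring: color 1: [9, 20, 21, 25]; color 2: [0, 4, 10, 11, 22]; color 3: [3, 6, 7, 15]; color 4: [17].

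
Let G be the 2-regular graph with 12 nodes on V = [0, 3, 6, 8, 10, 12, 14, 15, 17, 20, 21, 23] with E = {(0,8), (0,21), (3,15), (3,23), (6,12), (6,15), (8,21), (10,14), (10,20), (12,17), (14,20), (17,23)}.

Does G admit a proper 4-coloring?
Yes, G is 4-colorable

A valid 4-coloring: color 1: [3, 6, 10, 17, 21]; color 2: [8, 12, 15, 20, 23]; color 3: [0, 14].
(χ(G) = 3 ≤ 4.)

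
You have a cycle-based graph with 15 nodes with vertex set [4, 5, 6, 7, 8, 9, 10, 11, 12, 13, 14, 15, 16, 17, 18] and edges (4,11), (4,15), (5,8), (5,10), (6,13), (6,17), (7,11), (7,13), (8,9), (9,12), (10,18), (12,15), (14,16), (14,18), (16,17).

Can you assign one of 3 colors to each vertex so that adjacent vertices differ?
Yes, G is 3-colorable

A valid 3-coloring: color 1: [5, 9, 11, 13, 15, 16, 18]; color 2: [4, 6, 7, 8, 10, 12, 14]; color 3: [17].
(χ(G) = 3 ≤ 3.)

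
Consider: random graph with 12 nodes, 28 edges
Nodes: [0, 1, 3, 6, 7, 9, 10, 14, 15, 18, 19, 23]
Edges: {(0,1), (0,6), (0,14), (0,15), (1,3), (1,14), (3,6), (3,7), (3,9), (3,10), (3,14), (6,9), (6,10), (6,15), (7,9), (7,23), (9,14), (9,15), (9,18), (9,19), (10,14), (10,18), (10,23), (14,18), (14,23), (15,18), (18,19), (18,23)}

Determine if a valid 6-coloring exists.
A valid 6-coloring: color 1: [6, 7, 14, 19]; color 2: [1, 9, 23]; color 3: [0, 3, 18]; color 4: [10, 15].
(χ(G) = 4 ≤ 6.)

Yes, G is 6-colorable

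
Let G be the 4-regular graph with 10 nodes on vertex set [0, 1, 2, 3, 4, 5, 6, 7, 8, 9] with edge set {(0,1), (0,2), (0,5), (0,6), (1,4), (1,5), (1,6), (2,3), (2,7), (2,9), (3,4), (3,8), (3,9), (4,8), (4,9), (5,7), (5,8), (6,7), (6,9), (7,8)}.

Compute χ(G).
Clique number ω(G) = 3 (lower bound: χ ≥ ω).
The clique on [0, 1, 5] has size 3, forcing χ ≥ 3, and the coloring below uses 3 colors, so χ(G) = 3.
A valid 3-coloring: color 1: [2, 4, 5, 6]; color 2: [1, 8, 9]; color 3: [0, 3, 7].

χ(G) = 3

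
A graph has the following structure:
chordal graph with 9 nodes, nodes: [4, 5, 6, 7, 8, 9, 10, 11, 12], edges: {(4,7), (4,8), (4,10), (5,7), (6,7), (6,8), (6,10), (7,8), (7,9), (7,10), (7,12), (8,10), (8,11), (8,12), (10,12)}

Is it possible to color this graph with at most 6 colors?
Yes, G is 6-colorable

A valid 6-coloring: color 1: [7, 11]; color 2: [5, 8, 9]; color 3: [10]; color 4: [4, 6, 12].
(χ(G) = 4 ≤ 6.)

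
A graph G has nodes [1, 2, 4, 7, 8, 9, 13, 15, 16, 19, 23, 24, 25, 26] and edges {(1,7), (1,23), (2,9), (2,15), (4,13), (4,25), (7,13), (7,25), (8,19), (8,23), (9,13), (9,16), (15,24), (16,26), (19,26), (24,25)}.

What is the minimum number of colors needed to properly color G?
Clique number ω(G) = 2 (lower bound: χ ≥ ω).
Odd cycle [26, 19, 8, 23, 1, 7, 13, 9, 16] needs 3 colors (χ ≥ 3).
The coloring below uses 3 colors, so χ(G) = 3.
A valid 3-coloring: color 1: [4, 7, 9, 15, 19, 23]; color 2: [1, 2, 8, 13, 25, 26]; color 3: [16, 24].

χ(G) = 3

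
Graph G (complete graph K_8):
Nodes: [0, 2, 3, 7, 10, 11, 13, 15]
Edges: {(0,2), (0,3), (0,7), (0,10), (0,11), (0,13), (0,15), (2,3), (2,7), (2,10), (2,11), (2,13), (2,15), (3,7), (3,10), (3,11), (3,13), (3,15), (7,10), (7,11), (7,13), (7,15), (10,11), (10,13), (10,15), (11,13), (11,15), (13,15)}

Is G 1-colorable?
No, G is not 1-colorable

The clique on vertices [0, 2, 3, 7, 10, 11, 13, 15] has size 8 > 1, so it alone needs 8 colors.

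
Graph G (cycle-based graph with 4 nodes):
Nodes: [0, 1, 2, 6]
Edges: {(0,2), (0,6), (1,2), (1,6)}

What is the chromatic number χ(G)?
Clique number ω(G) = 2 (lower bound: χ ≥ ω).
The graph is bipartite (no odd cycle), so 2 colors suffice: χ(G) = 2.
A valid 2-coloring: color 1: [2, 6]; color 2: [0, 1].

χ(G) = 2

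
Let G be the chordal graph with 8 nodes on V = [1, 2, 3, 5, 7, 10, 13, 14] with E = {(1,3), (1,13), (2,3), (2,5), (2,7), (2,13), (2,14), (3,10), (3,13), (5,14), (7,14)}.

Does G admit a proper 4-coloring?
A valid 4-coloring: color 1: [1, 2, 10]; color 2: [3, 14]; color 3: [5, 7, 13].
(χ(G) = 3 ≤ 4.)

Yes, G is 4-colorable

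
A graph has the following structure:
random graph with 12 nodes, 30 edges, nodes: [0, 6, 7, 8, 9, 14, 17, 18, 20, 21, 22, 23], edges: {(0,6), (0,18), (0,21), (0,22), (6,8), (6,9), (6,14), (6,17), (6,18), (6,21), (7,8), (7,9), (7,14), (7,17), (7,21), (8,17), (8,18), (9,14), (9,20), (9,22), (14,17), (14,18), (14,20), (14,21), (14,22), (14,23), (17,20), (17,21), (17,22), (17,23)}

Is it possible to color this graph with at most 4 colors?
A valid 4-coloring: color 1: [0, 8, 14]; color 2: [9, 17, 18]; color 3: [6, 7, 20, 22, 23]; color 4: [21].
(χ(G) = 4 ≤ 4.)

Yes, G is 4-colorable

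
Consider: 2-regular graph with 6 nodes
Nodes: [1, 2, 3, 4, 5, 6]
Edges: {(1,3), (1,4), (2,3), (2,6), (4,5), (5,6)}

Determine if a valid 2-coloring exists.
A valid 2-coloring: color 1: [3, 4, 6]; color 2: [1, 2, 5].
(χ(G) = 2 ≤ 2.)

Yes, G is 2-colorable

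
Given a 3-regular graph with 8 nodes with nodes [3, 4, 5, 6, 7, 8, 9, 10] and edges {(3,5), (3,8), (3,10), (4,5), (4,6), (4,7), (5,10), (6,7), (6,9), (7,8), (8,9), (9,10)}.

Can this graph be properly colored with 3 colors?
Yes, G is 3-colorable

A valid 3-coloring: color 1: [4, 8, 10]; color 2: [5, 7, 9]; color 3: [3, 6].
(χ(G) = 3 ≤ 3.)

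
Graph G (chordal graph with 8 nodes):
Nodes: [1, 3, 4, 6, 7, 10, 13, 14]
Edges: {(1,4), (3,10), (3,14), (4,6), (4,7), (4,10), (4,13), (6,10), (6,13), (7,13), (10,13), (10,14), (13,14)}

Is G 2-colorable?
The clique on vertices [4, 6, 10, 13] has size 4 > 2, so it alone needs 4 colors.

No, G is not 2-colorable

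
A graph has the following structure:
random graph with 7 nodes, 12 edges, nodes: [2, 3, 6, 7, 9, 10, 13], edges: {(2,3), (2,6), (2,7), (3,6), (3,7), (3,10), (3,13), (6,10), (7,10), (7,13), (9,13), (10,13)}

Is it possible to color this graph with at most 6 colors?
A valid 6-coloring: color 1: [3, 9]; color 2: [2, 10]; color 3: [6, 7]; color 4: [13].
(χ(G) = 4 ≤ 6.)

Yes, G is 6-colorable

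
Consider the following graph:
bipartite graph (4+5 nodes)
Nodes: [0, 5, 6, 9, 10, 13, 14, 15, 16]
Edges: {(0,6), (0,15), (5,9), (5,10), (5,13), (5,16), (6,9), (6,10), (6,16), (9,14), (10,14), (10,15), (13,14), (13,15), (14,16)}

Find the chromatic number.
Clique number ω(G) = 2 (lower bound: χ ≥ ω).
The graph is bipartite (no odd cycle), so 2 colors suffice: χ(G) = 2.
A valid 2-coloring: color 1: [5, 6, 14, 15]; color 2: [0, 9, 10, 13, 16].

χ(G) = 2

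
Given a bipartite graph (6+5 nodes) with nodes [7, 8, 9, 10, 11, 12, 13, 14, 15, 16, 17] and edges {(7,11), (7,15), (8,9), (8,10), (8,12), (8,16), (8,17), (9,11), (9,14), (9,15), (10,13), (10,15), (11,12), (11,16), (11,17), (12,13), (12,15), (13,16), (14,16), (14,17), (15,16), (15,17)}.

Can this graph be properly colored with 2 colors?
Yes, G is 2-colorable

A valid 2-coloring: color 1: [8, 11, 13, 14, 15]; color 2: [7, 9, 10, 12, 16, 17].
(χ(G) = 2 ≤ 2.)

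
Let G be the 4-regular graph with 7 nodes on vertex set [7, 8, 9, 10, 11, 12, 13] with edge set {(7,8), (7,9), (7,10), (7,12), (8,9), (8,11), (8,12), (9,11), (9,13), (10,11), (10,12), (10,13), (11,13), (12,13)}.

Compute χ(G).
χ(G) = 4

Clique number ω(G) = 3 (lower bound: χ ≥ ω).
Suppose a proper 3-coloring c exists. The clique [7, 8, 9] takes 3 distinct colors; by symmetry let c(7) = 1, c(8) = 2, c(9) = 3.
- Vertex 11: neighbors [8, 9] already have colors [2, 3] ⇒ c(11) = 1.
- Vertex 12: neighbors [7, 8] already have colors [1, 2] ⇒ c(12) = 3.
- Vertex 10: neighbors [7, 12] already have colors [1, 3] ⇒ c(10) = 2.
- Vertex 13: neighbors [11, 10, 9] already have colors [1, 2, 3] — all 3 colors blocked. Contradiction.
The forced assignments end in a contradiction, so G has no proper 3-coloring (χ ≥ 4).
The coloring below uses 4 colors, so χ(G) = 4.
A valid 4-coloring: color 1: [8, 10]; color 2: [7, 13]; color 3: [9, 12]; color 4: [11].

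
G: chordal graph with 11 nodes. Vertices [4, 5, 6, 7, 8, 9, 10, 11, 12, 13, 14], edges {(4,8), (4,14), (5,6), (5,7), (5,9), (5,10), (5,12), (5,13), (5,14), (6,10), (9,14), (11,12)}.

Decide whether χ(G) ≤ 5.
A valid 5-coloring: color 1: [4, 5, 11]; color 2: [7, 8, 10, 12, 13, 14]; color 3: [6, 9].
(χ(G) = 3 ≤ 5.)

Yes, G is 5-colorable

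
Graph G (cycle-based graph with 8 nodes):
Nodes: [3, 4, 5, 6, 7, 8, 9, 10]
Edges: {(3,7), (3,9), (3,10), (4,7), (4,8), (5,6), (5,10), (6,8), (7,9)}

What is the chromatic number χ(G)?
Clique number ω(G) = 3 (lower bound: χ ≥ ω).
The clique on [3, 7, 9] has size 3, forcing χ ≥ 3, and the coloring below uses 3 colors, so χ(G) = 3.
A valid 3-coloring: color 1: [3, 5, 8]; color 2: [6, 7, 10]; color 3: [4, 9].

χ(G) = 3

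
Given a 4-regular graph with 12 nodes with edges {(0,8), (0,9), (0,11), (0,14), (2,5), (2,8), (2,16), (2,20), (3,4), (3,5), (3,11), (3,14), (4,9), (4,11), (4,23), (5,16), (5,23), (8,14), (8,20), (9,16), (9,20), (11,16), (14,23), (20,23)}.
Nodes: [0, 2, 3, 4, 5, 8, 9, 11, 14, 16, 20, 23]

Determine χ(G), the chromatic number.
Clique number ω(G) = 3 (lower bound: χ ≥ ω).
The clique on [0, 8, 14] has size 3, forcing χ ≥ 3, and the coloring below uses 3 colors, so χ(G) = 3.
A valid 3-coloring: color 1: [5, 8, 9, 11]; color 2: [4, 14, 16, 20]; color 3: [0, 2, 3, 23].

χ(G) = 3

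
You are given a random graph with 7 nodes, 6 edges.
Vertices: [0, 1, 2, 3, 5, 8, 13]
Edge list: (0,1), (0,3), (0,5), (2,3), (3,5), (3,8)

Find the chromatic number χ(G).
χ(G) = 3

Clique number ω(G) = 3 (lower bound: χ ≥ ω).
The clique on [0, 3, 5] has size 3, forcing χ ≥ 3, and the coloring below uses 3 colors, so χ(G) = 3.
A valid 3-coloring: color 1: [1, 3, 13]; color 2: [0, 2, 8]; color 3: [5].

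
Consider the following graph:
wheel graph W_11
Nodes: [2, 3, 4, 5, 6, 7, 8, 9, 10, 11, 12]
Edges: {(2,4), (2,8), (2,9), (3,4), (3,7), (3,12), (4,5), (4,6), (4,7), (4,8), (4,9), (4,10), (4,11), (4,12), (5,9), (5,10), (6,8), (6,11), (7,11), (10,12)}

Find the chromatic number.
χ(G) = 3

Clique number ω(G) = 3 (lower bound: χ ≥ ω).
The clique on [2, 4, 8] has size 3, forcing χ ≥ 3, and the coloring below uses 3 colors, so χ(G) = 3.
A valid 3-coloring: color 1: [4]; color 2: [2, 5, 6, 7, 12]; color 3: [3, 8, 9, 10, 11].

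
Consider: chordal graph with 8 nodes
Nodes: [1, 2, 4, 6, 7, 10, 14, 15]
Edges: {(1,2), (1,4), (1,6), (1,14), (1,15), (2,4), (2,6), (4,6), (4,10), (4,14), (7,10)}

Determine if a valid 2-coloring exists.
The clique on vertices [1, 2, 4, 6] has size 4 > 2, so it alone needs 4 colors.

No, G is not 2-colorable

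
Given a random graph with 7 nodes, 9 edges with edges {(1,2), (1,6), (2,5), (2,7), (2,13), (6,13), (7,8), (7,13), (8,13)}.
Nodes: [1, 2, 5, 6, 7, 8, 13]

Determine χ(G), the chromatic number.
χ(G) = 3

Clique number ω(G) = 3 (lower bound: χ ≥ ω).
The clique on [7, 8, 13] has size 3, forcing χ ≥ 3, and the coloring below uses 3 colors, so χ(G) = 3.
A valid 3-coloring: color 1: [1, 5, 13]; color 2: [2, 6, 8]; color 3: [7].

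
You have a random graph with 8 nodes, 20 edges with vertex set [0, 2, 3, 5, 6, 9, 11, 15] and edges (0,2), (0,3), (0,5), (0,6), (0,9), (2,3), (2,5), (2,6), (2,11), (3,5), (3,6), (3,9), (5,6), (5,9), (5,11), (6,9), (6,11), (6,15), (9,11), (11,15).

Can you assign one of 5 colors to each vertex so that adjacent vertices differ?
A valid 5-coloring: color 1: [6]; color 2: [5, 15]; color 3: [0, 11]; color 4: [3]; color 5: [2, 9].
(χ(G) = 5 ≤ 5.)

Yes, G is 5-colorable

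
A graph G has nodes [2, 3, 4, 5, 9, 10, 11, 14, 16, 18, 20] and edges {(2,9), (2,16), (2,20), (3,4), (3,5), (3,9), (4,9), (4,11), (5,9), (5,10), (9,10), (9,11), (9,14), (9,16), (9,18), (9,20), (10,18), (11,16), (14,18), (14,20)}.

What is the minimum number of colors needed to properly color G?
χ(G) = 3

Clique number ω(G) = 3 (lower bound: χ ≥ ω).
The clique on [2, 9, 16] has size 3, forcing χ ≥ 3, and the coloring below uses 3 colors, so χ(G) = 3.
A valid 3-coloring: color 1: [9]; color 2: [2, 3, 10, 11, 14]; color 3: [4, 5, 16, 18, 20].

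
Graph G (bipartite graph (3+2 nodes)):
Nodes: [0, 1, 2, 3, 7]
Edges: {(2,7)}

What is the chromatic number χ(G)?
Clique number ω(G) = 2 (lower bound: χ ≥ ω).
The graph is bipartite (no odd cycle), so 2 colors suffice: χ(G) = 2.
A valid 2-coloring: color 1: [0, 1, 3, 7]; color 2: [2].

χ(G) = 2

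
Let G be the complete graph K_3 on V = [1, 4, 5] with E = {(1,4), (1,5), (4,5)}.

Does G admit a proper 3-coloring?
Yes, G is 3-colorable

A valid 3-coloring: color 1: [1]; color 2: [5]; color 3: [4].
(χ(G) = 3 ≤ 3.)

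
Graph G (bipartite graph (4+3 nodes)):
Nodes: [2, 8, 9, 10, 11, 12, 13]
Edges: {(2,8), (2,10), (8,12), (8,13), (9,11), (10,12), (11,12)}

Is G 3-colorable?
A valid 3-coloring: color 1: [2, 9, 12, 13]; color 2: [8, 10, 11].
(χ(G) = 2 ≤ 3.)

Yes, G is 3-colorable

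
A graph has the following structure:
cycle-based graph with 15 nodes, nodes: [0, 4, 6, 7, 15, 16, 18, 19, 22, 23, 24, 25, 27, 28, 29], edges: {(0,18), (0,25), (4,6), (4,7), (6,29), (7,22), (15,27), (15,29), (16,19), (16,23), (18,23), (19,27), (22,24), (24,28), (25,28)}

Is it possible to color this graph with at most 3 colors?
Yes, G is 3-colorable

A valid 3-coloring: color 1: [6, 7, 15, 16, 18, 24, 25]; color 2: [0, 4, 19, 22, 23, 28, 29]; color 3: [27].
(χ(G) = 3 ≤ 3.)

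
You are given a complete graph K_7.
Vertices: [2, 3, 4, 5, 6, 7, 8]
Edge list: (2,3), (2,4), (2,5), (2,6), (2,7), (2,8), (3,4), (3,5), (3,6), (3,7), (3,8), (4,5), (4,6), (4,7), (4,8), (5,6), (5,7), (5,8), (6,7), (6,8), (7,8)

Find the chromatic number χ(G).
Clique number ω(G) = 7 (lower bound: χ ≥ ω).
The clique on [2, 3, 4, 5, 6, 7, 8] has size 7, forcing χ ≥ 7, and the coloring below uses 7 colors, so χ(G) = 7.
A valid 7-coloring: color 1: [4]; color 2: [7]; color 3: [5]; color 4: [6]; color 5: [2]; color 6: [3]; color 7: [8].

χ(G) = 7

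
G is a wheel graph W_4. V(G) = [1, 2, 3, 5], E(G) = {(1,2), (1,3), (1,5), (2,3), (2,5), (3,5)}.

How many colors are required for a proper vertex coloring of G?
Clique number ω(G) = 4 (lower bound: χ ≥ ω).
The clique on [1, 2, 3, 5] has size 4, forcing χ ≥ 4, and the coloring below uses 4 colors, so χ(G) = 4.
A valid 4-coloring: color 1: [1]; color 2: [5]; color 3: [2]; color 4: [3].

χ(G) = 4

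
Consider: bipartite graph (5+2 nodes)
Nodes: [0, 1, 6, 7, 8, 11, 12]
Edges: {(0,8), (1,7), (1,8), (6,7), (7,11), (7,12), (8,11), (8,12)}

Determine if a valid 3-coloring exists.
A valid 3-coloring: color 1: [7, 8]; color 2: [0, 1, 6, 11, 12].
(χ(G) = 2 ≤ 3.)

Yes, G is 3-colorable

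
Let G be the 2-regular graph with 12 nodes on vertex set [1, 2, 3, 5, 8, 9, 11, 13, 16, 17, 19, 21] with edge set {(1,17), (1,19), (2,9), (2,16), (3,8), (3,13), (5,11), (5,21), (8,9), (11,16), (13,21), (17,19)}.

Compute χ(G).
Clique number ω(G) = 3 (lower bound: χ ≥ ω).
The clique on [1, 17, 19] has size 3, forcing χ ≥ 3, and the coloring below uses 3 colors, so χ(G) = 3.
A valid 3-coloring: color 1: [2, 3, 11, 17, 21]; color 2: [5, 8, 13, 16, 19]; color 3: [1, 9].

χ(G) = 3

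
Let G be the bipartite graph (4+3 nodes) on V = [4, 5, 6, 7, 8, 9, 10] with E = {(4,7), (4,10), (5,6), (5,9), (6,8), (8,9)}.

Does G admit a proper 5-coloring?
A valid 5-coloring: color 1: [4, 5, 8]; color 2: [6, 7, 9, 10].
(χ(G) = 2 ≤ 5.)

Yes, G is 5-colorable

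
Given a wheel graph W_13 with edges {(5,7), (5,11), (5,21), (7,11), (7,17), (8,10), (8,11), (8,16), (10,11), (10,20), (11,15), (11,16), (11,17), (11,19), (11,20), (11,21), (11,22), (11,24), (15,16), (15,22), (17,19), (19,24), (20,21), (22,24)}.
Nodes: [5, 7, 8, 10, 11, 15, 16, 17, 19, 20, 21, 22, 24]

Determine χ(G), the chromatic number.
χ(G) = 3

Clique number ω(G) = 3 (lower bound: χ ≥ ω).
The clique on [5, 11, 21] has size 3, forcing χ ≥ 3, and the coloring below uses 3 colors, so χ(G) = 3.
A valid 3-coloring: color 1: [11]; color 2: [7, 10, 16, 19, 21, 22]; color 3: [5, 8, 15, 17, 20, 24].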